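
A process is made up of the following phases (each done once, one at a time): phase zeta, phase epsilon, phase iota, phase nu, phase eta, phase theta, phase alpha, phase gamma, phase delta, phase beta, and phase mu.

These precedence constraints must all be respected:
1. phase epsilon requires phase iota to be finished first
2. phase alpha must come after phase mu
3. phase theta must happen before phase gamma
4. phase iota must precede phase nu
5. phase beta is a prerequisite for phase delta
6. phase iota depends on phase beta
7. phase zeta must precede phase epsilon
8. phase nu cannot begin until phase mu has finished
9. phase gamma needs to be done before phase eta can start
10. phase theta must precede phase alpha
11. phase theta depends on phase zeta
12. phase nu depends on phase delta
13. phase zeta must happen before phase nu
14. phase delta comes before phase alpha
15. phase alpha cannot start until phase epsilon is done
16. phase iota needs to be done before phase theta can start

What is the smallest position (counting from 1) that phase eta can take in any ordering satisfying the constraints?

6

The phases that are forced before phase eta, directly or transitively, are phase zeta, phase iota, phase theta, phase gamma, phase beta. That's 5 phases.
With 5 mandatory predecessors, the earliest phase eta can sit is position 5+1 = 6, and placing just those 5 first achieves it.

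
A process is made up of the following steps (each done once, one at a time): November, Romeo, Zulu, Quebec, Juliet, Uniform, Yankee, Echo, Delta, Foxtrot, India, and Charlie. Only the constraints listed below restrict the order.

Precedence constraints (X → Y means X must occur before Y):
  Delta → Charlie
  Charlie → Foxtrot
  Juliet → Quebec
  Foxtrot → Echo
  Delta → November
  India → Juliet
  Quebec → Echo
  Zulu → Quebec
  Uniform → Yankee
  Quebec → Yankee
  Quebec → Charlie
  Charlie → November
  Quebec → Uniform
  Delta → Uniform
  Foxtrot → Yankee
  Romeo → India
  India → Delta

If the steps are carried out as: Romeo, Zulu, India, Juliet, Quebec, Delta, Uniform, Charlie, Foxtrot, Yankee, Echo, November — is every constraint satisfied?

Yes

Every stated constraint is respected: Delta sits at position 6, ahead of November at position 12, and each of the other listed pairs likewise has the predecessor earlier in the sequence.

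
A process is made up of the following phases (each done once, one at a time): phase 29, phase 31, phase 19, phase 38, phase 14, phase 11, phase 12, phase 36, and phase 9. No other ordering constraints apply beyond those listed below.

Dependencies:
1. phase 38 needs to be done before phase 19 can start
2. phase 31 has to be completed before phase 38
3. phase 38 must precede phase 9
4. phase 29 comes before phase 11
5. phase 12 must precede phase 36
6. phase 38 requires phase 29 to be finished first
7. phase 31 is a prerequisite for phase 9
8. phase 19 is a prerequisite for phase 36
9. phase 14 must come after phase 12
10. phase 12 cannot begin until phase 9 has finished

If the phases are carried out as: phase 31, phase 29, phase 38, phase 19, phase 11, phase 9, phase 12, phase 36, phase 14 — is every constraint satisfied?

Every stated constraint is respected: phase 31 sits at position 1, ahead of phase 9 at position 6, and each of the other listed pairs likewise has the predecessor earlier in the sequence.

Yes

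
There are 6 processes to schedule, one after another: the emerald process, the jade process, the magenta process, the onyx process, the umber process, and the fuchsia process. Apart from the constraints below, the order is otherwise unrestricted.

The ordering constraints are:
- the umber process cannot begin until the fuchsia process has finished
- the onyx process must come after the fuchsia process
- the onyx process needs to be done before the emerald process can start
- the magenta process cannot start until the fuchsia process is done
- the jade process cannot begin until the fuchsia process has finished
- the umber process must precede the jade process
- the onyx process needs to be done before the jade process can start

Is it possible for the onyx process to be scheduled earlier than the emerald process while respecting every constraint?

Yes

Every valid ordering already has the onyx process before the emerald process (the constraints require it), so in particular at least one does.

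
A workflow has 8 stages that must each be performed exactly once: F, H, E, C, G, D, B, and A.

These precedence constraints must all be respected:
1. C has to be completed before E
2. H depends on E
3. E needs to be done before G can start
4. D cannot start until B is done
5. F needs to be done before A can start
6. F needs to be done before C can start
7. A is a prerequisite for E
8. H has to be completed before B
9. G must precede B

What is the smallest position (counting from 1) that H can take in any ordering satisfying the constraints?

5

Every stage that must precede H has to come before it. Tracing all chains that end at H, those stages are: F, E, C, A — 4 in total.
So at minimum 4 stages come before H, putting H no earlier than position 5. That position is achievable by scheduling exactly those predecessors first.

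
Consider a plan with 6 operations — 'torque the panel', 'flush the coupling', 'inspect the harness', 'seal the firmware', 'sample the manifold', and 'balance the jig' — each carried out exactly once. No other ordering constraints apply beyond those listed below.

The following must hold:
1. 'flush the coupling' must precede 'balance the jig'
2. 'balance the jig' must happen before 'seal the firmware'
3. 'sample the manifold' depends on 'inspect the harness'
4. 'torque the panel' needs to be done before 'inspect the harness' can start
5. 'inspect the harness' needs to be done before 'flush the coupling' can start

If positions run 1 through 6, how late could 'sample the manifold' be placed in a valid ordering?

No constraint forces any operation after 'sample the manifold', so it can be placed last, in position 6.

6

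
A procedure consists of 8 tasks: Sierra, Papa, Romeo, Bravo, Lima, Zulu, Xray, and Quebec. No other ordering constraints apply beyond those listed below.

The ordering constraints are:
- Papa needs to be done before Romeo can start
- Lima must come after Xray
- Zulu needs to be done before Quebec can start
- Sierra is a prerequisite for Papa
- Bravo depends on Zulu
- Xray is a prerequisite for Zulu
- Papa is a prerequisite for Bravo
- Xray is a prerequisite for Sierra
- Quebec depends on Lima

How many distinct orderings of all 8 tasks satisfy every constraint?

Only Xray has no prerequisites, so it must go first.
Enumerating by repeatedly choosing an available task (one whose prerequisites are all placed) gives 117 distinct complete orderings.

117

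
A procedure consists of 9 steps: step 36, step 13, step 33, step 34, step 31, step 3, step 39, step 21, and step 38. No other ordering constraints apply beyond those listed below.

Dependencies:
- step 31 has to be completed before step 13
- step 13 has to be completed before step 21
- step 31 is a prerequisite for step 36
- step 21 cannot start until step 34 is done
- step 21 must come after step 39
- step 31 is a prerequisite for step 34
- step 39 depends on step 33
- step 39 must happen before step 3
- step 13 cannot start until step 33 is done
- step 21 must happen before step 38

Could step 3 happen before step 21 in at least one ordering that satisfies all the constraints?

Yes

The constraints leave step 3 and step 21 unordered relative to each other; nothing requires step 21 earlier.
So a valid ordering placing step 3 earlier than step 21 exists.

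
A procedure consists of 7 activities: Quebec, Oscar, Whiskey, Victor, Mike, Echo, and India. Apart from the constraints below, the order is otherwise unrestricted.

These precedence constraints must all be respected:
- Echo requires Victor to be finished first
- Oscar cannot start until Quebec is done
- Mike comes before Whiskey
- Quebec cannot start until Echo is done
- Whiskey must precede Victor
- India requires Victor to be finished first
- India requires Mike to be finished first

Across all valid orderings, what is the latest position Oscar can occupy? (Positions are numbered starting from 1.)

7

No constraint forces any activity after Oscar, so it can be placed last, in position 7.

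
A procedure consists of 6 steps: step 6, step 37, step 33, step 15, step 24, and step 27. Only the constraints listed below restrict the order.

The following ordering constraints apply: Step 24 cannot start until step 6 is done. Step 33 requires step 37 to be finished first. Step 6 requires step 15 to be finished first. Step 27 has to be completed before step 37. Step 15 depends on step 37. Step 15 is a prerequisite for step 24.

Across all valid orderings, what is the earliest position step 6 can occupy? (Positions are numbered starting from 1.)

4

The steps that are forced before step 6, directly or transitively, are step 37, step 15, step 27. That's 3 steps.
With 3 mandatory predecessors, the earliest step 6 can sit is position 3+1 = 4, and placing just those 3 first achieves it.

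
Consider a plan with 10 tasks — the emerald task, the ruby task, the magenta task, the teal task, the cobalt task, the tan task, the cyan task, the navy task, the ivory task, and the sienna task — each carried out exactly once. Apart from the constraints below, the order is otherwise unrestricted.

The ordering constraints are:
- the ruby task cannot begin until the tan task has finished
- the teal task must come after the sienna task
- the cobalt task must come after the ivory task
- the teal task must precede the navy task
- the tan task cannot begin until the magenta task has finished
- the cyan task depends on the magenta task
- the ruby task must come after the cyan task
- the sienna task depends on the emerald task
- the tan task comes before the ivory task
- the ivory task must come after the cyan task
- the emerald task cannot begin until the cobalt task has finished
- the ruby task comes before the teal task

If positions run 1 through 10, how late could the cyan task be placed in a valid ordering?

3

Following every chain forward from the cyan task, the tasks that must come later are the emerald task, the ruby task, the teal task, the cobalt task, the navy task, the ivory task, the sienna task — 7 of them.
So at least 7 tasks follow the cyan task, putting the cyan task no later than position 3. That position is achievable by scheduling everything else first.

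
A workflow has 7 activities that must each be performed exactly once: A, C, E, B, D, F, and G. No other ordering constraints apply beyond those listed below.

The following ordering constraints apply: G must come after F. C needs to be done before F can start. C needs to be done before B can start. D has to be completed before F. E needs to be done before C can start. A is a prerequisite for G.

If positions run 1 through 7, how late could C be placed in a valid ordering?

The activities that are forced after C, directly or by a chain of constraints, are B, F, G. That's 3 activities.
With 3 mandatory successors out of 7 activities total, the latest slot for C is 7−3 = 4, and it's reachable by doing all non-successors before C.

4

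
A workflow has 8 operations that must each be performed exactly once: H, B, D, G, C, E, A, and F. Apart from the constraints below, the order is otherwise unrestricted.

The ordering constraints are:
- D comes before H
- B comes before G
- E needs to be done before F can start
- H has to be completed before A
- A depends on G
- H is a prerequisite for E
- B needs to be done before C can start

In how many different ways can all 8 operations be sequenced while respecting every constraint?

183

2 operations have no prerequisites (B, D), so any of them could come first.
Systematically extending each partial ordering one operation at a time and counting, there are 183 complete orderings.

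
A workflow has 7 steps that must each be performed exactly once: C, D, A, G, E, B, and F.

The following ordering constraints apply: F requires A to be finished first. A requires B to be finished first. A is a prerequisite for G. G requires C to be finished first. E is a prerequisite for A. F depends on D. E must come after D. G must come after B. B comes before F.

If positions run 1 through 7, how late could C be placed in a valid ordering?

6

Following the constraints forward from C, its only required successor is G.
With 1 mandatory successor out of 7 steps total, the latest slot for C is 7−1 = 6, and it's reachable by doing all non-successors before C.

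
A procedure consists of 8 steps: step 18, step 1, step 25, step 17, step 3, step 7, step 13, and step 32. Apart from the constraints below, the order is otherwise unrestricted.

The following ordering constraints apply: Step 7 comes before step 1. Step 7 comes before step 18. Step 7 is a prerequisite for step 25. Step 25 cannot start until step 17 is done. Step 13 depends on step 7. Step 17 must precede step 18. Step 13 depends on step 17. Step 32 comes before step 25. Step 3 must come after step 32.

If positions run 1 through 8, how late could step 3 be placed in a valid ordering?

8

Step 3 has no required successors, so nothing stops it from going last (position 8).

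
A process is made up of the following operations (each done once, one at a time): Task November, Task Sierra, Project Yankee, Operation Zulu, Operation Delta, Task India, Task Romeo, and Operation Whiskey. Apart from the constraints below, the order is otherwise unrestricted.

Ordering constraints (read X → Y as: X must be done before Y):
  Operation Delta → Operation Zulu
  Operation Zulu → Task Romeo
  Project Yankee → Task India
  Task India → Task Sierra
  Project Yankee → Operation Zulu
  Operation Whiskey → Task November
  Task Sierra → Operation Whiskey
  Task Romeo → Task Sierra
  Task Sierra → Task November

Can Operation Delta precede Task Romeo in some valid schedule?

Yes

Operation Delta is actually forced before Task Romeo by the constraints, so certainly some valid ordering has Operation Delta first.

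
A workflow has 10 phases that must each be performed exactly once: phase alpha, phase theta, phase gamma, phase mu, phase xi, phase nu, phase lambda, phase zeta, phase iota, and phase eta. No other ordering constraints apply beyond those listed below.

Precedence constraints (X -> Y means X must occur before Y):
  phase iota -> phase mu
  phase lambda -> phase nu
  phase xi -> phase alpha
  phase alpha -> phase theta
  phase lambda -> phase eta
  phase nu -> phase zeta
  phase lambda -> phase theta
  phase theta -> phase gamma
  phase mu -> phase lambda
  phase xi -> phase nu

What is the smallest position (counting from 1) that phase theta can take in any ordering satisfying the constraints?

The phases that are forced before phase theta, directly or transitively, are phase alpha, phase mu, phase xi, phase lambda, phase iota. That's 5 phases.
So at minimum 5 phases come before phase theta, putting phase theta no earlier than position 6. That position is achievable by scheduling exactly those predecessors first.

6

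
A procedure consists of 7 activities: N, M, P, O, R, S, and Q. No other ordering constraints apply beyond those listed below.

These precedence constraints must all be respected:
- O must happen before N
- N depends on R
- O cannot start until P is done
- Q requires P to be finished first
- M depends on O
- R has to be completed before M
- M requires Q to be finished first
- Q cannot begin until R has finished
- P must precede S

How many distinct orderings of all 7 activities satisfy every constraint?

73

2 activities have no prerequisites (P, R), so any of them could come first.
Systematically extending each partial ordering one activity at a time and counting, there are 73 complete orderings.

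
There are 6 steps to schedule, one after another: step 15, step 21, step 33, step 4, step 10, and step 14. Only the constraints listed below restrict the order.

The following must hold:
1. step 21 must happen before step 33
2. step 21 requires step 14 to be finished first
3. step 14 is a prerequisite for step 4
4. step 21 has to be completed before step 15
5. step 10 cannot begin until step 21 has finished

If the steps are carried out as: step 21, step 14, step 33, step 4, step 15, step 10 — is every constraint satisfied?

No

Here step 14 comes after step 21.
Since step 14 is required before step 21, the ordering is invalid.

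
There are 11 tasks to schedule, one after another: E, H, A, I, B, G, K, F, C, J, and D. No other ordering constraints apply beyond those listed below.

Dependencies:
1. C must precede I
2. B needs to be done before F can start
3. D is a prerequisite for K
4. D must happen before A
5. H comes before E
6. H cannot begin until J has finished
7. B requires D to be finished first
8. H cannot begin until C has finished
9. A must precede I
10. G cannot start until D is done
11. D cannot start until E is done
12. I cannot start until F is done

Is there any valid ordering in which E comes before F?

Yes

E is actually forced before F by the constraints, so certainly some valid ordering has E first.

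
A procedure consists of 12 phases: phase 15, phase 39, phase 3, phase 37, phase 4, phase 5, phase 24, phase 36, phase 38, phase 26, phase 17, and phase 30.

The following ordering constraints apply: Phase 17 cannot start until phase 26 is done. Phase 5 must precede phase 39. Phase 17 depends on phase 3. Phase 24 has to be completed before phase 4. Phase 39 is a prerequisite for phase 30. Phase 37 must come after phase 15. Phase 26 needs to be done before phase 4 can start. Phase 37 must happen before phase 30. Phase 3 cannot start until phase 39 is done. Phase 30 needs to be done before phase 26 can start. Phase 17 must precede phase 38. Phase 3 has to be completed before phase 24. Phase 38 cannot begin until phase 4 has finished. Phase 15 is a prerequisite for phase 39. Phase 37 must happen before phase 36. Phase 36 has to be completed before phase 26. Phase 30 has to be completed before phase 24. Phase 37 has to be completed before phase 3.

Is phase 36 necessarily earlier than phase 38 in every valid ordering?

Yes

There is a constraint chain phase 36 → phase 26 → phase 17 → phase 38.
So phase 36 must precede phase 38 in any valid ordering.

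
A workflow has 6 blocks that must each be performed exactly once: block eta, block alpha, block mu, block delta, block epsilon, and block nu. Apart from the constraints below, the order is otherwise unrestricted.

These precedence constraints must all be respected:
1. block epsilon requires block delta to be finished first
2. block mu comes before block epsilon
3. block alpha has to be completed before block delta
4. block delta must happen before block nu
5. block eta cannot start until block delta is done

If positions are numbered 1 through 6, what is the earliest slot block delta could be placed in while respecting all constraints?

Working backwards through the constraints from block delta, its only required predecessor is block alpha.
So at minimum 1 block comes before block delta, putting block delta no earlier than position 2. That position is achievable by scheduling exactly that predecessor first.

2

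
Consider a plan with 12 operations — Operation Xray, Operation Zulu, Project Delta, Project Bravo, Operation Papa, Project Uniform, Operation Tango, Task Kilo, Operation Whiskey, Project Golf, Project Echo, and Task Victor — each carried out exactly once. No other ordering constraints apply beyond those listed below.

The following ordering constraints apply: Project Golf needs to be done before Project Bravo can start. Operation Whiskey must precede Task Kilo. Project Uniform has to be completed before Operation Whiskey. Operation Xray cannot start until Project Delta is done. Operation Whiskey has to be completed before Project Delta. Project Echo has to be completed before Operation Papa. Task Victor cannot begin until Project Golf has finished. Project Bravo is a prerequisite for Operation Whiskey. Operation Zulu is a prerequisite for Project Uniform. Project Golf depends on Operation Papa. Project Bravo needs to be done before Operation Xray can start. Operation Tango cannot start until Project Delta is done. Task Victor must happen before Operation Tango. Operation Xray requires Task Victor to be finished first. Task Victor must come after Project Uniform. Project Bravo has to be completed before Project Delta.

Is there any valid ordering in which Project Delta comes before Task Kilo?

Yes

Nothing in the constraints forces Task Kilo before Project Delta — there is no chain from Task Kilo to Project Delta.
That means at least one valid schedule has Project Delta before Task Kilo.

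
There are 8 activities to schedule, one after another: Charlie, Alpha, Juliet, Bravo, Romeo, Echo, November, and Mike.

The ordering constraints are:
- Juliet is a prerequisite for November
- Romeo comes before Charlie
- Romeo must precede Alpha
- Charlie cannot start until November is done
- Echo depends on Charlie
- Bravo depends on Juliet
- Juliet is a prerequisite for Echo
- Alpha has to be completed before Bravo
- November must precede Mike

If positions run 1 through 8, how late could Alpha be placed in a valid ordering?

Following the constraints forward from Alpha, its only required successor is Bravo.
So at least 1 activity follows Alpha, putting Alpha no later than position 7. That position is achievable by scheduling everything else first.

7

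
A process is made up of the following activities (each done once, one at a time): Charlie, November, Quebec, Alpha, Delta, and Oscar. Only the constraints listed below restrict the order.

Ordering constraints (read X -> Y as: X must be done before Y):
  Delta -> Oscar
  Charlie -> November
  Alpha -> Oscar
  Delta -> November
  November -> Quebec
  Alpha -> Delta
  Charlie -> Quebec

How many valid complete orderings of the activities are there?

The activities with no prerequisites are Charlie, Alpha; any of them can be placed first.
Counting all ways to extend the partial order to a total order gives 10.

10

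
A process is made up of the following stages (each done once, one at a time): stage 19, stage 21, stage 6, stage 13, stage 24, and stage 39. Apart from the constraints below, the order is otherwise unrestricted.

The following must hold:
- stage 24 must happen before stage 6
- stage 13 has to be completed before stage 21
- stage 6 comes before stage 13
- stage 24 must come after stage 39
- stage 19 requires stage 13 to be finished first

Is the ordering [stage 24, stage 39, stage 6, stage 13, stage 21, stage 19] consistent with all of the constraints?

No

Here stage 39 comes after stage 24.
Since stage 39 is required before stage 24, the ordering is invalid.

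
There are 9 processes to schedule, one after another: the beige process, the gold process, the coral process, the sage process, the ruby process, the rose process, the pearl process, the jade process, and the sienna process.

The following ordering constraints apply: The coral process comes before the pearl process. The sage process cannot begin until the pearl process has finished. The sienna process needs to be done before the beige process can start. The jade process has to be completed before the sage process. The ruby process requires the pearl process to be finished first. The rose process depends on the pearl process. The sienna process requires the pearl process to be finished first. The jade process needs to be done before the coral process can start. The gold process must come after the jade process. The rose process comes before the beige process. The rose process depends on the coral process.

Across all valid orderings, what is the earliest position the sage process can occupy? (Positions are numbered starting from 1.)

Working backwards through the constraints from the sage process, its full set of required predecessors is the coral process, the pearl process, the jade process — 3 of them.
So at minimum 3 processes come before the sage process, putting the sage process no earlier than position 4. That position is achievable by scheduling exactly those predecessors first.

4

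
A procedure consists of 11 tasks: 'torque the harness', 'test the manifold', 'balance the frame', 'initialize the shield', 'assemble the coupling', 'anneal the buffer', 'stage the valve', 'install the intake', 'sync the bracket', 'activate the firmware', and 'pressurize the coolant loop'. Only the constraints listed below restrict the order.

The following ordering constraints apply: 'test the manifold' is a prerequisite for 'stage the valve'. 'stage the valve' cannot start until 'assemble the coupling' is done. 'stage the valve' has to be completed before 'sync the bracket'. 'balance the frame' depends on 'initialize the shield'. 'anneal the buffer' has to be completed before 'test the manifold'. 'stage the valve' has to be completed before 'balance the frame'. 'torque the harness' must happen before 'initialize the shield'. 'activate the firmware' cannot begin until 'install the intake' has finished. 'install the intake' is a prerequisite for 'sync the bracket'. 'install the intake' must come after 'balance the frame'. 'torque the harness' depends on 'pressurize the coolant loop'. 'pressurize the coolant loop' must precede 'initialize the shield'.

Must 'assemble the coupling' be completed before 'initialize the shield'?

Nothing in the constraints links 'assemble the coupling' and 'initialize the shield'; they are unordered relative to each other.
There exist valid orderings with 'initialize the shield' before 'assemble the coupling', so 'assemble the coupling' is not required to come first.

No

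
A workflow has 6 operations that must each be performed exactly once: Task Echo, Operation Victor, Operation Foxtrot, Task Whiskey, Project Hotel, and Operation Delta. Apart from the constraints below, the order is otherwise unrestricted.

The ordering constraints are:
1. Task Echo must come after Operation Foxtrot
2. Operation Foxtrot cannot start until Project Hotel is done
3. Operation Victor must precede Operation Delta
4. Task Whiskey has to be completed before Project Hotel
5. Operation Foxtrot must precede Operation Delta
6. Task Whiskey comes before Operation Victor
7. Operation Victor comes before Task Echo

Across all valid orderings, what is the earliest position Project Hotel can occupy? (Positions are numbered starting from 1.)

The only operation forced before Project Hotel (directly or transitively) is Task Whiskey.
With 1 mandatory predecessor, the earliest Project Hotel can sit is position 1+1 = 2, and placing just that one first achieves it.

2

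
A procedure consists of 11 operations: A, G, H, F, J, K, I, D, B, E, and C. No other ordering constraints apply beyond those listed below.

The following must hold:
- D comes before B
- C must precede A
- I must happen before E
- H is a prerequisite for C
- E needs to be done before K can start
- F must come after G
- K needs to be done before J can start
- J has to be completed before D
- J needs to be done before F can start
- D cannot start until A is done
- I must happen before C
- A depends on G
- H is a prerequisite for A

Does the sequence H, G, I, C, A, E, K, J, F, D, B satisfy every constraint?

Every stated constraint is respected: G sits at position 2, ahead of F at position 9, and each of the other listed pairs likewise has the predecessor earlier in the sequence.

Yes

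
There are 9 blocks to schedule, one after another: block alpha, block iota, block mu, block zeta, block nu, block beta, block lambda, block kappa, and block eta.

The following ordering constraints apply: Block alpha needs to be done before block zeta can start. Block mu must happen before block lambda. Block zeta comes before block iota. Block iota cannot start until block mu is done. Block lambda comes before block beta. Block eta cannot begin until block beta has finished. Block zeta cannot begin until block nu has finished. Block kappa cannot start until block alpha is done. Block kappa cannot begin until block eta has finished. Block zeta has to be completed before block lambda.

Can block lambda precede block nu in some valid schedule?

No

There is a dependency chain block nu → block zeta → block lambda, so block lambda always comes after block nu.
Hence block lambda can never be scheduled before block nu.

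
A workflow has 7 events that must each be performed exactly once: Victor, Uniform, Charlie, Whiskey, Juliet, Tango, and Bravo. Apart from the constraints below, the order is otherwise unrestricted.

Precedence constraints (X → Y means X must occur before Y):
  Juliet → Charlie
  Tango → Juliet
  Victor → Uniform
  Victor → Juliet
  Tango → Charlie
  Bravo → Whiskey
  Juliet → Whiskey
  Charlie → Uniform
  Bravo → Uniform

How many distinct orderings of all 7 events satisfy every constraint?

The events with no prerequisites are Victor, Tango, Bravo; any of them can be placed first.
Enumerating by repeatedly choosing an available event (one whose prerequisites are all placed) gives 28 distinct complete orderings.

28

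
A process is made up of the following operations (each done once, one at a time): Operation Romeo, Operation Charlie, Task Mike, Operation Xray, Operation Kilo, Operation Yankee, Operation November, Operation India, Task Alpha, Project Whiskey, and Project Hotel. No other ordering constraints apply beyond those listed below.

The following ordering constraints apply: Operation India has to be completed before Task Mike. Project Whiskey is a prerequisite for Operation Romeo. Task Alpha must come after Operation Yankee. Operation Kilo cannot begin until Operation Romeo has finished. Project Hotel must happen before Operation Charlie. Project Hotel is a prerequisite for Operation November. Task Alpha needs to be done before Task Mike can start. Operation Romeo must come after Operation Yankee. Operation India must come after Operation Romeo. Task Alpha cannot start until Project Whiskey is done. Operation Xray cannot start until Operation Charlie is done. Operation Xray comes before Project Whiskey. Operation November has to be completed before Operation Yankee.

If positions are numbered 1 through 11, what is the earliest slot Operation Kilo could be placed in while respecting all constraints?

8

The operations that are forced before Operation Kilo, directly or transitively, are Operation Romeo, Operation Charlie, Operation Xray, Operation Yankee, Operation November, Project Whiskey, Project Hotel. That's 7 operations.
With 7 mandatory predecessors, the earliest Operation Kilo can sit is position 7+1 = 8, and placing just those 7 first achieves it.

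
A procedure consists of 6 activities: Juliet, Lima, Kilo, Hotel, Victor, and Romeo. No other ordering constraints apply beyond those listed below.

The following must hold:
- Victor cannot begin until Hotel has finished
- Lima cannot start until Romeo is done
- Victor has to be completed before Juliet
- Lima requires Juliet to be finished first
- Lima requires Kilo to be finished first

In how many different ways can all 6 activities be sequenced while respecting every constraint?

20

The activities with no prerequisites are Kilo, Hotel, Romeo; any of them can be placed first.
Enumerating by repeatedly choosing an available activity (one whose prerequisites are all placed) gives 20 distinct complete orderings.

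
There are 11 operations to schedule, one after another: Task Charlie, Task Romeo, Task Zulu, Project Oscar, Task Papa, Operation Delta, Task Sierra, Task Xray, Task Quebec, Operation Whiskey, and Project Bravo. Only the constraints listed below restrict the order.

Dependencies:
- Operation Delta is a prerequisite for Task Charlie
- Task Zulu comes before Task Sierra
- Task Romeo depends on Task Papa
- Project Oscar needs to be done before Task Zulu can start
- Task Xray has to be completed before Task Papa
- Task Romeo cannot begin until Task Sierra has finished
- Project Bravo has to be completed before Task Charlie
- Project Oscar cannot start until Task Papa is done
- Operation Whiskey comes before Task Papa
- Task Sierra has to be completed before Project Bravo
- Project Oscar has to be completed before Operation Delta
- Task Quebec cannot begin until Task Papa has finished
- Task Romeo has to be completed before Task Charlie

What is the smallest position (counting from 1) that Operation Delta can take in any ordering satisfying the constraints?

Every operation that must precede Operation Delta has to come before it. Tracing all chains that end at Operation Delta, those operations are: Project Oscar, Task Papa, Task Xray, Operation Whiskey — 4 in total.
With 4 mandatory predecessors, the earliest Operation Delta can sit is position 4+1 = 5, and placing just those 4 first achieves it.

5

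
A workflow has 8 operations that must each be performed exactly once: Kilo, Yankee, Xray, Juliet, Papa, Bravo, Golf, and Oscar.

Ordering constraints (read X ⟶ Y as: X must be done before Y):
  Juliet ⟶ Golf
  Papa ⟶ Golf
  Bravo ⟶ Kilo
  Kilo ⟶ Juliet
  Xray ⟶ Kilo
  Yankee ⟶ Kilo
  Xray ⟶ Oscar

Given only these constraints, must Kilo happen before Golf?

Chaining the stated constraints: Kilo → Juliet → Golf.
So Kilo must precede Golf in any valid ordering.

Yes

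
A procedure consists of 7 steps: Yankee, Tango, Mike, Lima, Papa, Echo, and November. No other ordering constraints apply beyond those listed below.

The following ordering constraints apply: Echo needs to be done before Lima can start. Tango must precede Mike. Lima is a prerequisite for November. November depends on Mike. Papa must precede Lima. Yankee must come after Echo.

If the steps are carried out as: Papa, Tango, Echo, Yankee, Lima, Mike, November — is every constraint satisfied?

Yes

Checking each listed constraint against this order: for instance, Papa is in position 1 and Lima in position 5, so that constraint holds — and the remaining constraints check out the same way.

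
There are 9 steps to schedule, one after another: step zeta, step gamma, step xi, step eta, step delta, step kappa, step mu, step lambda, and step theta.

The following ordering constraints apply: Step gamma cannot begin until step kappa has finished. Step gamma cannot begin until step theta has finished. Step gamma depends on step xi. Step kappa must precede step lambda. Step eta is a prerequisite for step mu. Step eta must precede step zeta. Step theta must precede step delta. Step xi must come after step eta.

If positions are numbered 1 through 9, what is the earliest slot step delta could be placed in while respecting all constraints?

2

Working backwards through the constraints from step delta, its only required predecessor is step theta.
With 1 mandatory predecessor, the earliest step delta can sit is position 1+1 = 2, and placing just that one first achieves it.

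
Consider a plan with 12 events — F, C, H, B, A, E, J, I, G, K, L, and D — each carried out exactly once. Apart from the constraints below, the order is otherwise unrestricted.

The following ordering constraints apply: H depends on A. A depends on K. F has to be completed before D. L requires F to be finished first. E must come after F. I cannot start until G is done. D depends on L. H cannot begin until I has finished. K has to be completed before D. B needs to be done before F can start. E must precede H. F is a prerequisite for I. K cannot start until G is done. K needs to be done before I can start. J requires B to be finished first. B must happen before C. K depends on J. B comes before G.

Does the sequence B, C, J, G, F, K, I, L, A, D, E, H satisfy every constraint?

Yes

Going through the constraints one by one, each required predecessor appears earlier in the sequence than its dependent — e.g. F (position 5) is before E (position 11), as required.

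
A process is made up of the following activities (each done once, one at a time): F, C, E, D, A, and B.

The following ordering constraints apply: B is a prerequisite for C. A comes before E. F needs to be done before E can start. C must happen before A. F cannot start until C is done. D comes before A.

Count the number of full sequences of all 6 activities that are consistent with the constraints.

2 activities have no prerequisites (D, B), so any of them could come first.
Enumerating by repeatedly choosing an available activity (one whose prerequisites are all placed) gives 7 distinct complete orderings.

7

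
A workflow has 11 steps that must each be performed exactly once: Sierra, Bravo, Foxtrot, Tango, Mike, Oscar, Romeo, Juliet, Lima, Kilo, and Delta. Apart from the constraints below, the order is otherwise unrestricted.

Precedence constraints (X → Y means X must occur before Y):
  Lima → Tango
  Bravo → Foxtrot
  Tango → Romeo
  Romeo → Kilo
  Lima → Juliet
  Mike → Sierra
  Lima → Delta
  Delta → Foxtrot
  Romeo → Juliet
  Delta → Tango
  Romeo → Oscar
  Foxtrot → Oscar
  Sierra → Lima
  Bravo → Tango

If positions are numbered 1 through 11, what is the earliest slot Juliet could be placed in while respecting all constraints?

The steps that are forced before Juliet, directly or transitively, are Sierra, Bravo, Tango, Mike, Romeo, Lima, Delta. That's 7 steps.
With 7 mandatory predecessors, the earliest Juliet can sit is position 7+1 = 8, and placing just those 7 first achieves it.

8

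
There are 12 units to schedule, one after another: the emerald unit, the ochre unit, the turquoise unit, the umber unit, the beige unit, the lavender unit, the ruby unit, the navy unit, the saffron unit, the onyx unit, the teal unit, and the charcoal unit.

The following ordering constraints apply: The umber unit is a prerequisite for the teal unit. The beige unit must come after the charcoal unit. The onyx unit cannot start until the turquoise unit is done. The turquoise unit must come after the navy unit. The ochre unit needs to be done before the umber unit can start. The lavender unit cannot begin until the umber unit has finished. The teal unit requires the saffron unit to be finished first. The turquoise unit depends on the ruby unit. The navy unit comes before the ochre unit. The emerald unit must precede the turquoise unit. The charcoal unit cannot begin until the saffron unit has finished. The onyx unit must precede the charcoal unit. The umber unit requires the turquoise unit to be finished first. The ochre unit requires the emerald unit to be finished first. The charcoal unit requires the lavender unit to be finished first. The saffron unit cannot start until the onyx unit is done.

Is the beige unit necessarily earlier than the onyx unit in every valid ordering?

No

In fact the dependencies run the other way: the onyx unit → the charcoal unit → the beige unit.
So the beige unit does not have to come before the onyx unit — it cannot.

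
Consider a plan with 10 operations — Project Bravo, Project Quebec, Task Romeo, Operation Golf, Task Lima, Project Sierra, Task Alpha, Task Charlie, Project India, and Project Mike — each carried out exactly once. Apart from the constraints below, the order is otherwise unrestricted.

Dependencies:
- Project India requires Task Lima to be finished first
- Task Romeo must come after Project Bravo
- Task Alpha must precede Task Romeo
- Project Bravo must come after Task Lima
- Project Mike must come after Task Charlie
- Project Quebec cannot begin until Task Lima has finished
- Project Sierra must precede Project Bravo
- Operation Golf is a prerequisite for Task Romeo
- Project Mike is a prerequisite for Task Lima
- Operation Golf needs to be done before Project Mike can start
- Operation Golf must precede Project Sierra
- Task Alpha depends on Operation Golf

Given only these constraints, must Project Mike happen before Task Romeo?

Yes

Following the dependencies: Project Mike → Task Lima → Project Bravo → Task Romeo.
So Project Mike must precede Task Romeo in any valid ordering.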